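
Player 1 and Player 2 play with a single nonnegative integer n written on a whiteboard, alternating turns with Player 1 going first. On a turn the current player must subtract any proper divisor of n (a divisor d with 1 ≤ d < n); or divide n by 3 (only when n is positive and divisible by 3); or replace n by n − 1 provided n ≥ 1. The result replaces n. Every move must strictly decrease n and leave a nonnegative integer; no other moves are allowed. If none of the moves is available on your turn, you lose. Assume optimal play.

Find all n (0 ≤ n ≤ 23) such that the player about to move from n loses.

0, 2, 5, 7, 9, 11, 13, 16, 19, 23

Compute win/loss labels from the base case upward. A position with no move is L. Any other position is W if it can reach an L in one move, else L.
n=0: no move → L
n=1: W (go to 0, an L position)
n=2: L (sole option 1(W) is W)
n=3: W (go to 2, an L position)
n=4: W (go to 2, an L position)
n=5: L (sole option 4(W) is W)
n=6: W (go to 2, an L position)
n=7: L (sole option 6(W) is W)
n=8: W (go to 7, an L position)
n=9: L (options 3(W), 6(W), 8(W) are all W)
n=10: W (go to 5, an L position)
n=11: L (sole option 10(W) is W)
n=12: W (go to 9, an L position)
n=13: L (sole option 12(W) is W)
n=14: W (go to 7, an L position)
n=15: W (go to 5, an L position)
n=16: L (options 8(W), 12(W), 14(W), 15(W) are all W)
n=17: W (go to 16, an L position)
n=18: W (go to 9, an L position)
n=19: L (sole option 18(W) is W)
n=20: W (go to 16, an L position)
n=21: W (go to 7, an L position)
n=22: W (go to 11, an L position)
n=23: L (sole option 22(W) is W)
The losing starting values of n are exactly the entries labelled L in this table (10 of them).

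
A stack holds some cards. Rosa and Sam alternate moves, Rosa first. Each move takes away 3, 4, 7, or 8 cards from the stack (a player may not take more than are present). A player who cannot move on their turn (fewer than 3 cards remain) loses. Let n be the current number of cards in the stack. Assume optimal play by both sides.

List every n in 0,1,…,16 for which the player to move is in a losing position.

Work bottom-up. With no move the player to move loses. Otherwise the position is W if at least one move leads to an L position for the opponent, and L if every move leads to a W.
n=0: no move → L
n=1: no move → L
n=2: no move → L
n=3: reaches L-position 0 → W
n=4: reaches L-position 1 → W
n=5: reaches L-position 2 → W
n=6: reaches L-position 2 → W
n=7: reaches L-position 0 → W
n=8: reaches L-position 1 → W
n=9: reaches L-position 2 → W
n=10: reaches L-position 2 → W
n=11: only reaches 8(W), 7(W), 4(W), 3(W), all W → L
n=12: only reaches 9(W), 8(W), 5(W), 4(W), all W → L
n=13: only reaches 10(W), 9(W), 6(W), 5(W), all W → L
n=14: reaches L-position 11 → W
n=15: reaches L-position 12 → W
n=16: reaches L-position 13 → W
Reading off the rows marked L gives the requested list; there are 6 such values of n.

0, 1, 2, 11, 12, 13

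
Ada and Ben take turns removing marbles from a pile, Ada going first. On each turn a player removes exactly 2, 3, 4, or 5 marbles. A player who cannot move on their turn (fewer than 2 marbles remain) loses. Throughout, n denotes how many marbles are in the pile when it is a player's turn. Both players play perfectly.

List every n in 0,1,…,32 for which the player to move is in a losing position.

Classify positions by backward induction: terminal positions (no move available) are L. From any other position, the mover wins iff some move reaches an L.
n=0: no move → L
n=1: no move → L
n=2: reaches L-position 0 → W
n=3: reaches L-position 1 → W
n=4: reaches L-position 1 → W
n=5: reaches L-position 1 → W
n=6: reaches L-position 1 → W
n=7: only reaches 5(W), 4(W), 3(W), 2(W), all W → L
n=8: only reaches 6(W), 5(W), 4(W), 3(W), all W → L
n=9: reaches L-position 7 → W
n=10: reaches L-position 8 → W
n=11: reaches L-position 8 → W
n=12: reaches L-position 8 → W
n=13: reaches L-position 8 → W
n=14: only reaches 12(W), 11(W), 10(W), 9(W), all W → L
n=15: only reaches 13(W), 12(W), 11(W), 10(W), all W → L
n=16: reaches L-position 14 → W
n=17: reaches L-position 15 → W
n=18: reaches L-position 15 → W
n=19: reaches L-position 15 → W
n=20: reaches L-position 15 → W
n=21: only reaches 19(W), 18(W), 17(W), 16(W), all W → L
n=22: only reaches 20(W), 19(W), 18(W), 17(W), all W → L
n=23: reaches L-position 21 → W
n=24: reaches L-position 22 → W
n=25: reaches L-position 22 → W
n=26: reaches L-position 22 → W
n=27: reaches L-position 22 → W
n=28: only reaches 26(W), 25(W), 24(W), 23(W), all W → L
n=29: only reaches 27(W), 26(W), 25(W), 24(W), all W → L
n=30: reaches L-position 28 → W
n=31: reaches L-position 29 → W
n=32: reaches L-position 29 → W
The losing starting values of n are exactly the entries labelled L in this table (10 of them).

0, 1, 7, 8, 14, 15, 21, 22, 28, 29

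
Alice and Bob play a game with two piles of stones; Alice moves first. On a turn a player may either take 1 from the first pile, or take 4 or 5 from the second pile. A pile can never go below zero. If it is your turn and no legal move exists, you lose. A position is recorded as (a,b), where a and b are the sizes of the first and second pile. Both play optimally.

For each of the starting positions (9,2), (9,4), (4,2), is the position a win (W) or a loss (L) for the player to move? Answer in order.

Build the W/L table. Terminal = L. A non-terminal position is W if it has a move to some L; otherwise it is L.
No move ever increases a pile, so every position that can arise here has a ≤ 9 and b ≤ 4; it is enough to label the cells with 0 ≤ a ≤ 9 and 0 ≤ b ≤ 4.
Every move lowers a or b (never raises either), so fill the grid row by row in increasing a, and left to right within a row: each cell's successors are then already labelled.
      b=0  b=1  b=2  b=3  b=4
a=0:    L    L    L    L    W
a=1:    W    W    W    W    L
a=2:    L    L    L    L    W
a=3:    W    W    W    W    L
a=4:    L    L    L    L    W
a=5:    W    W    W    W    L
a=6:    L    L    L    L    W
a=7:    W    W    W    W    L
a=8:    L    L    L    L    W
a=9:    W    W    W    W    L
Cells with no legal move (terminal, hence L): (0,0), (0,1), (0,2), (0,3).
The remaining L cells, each justified by listing all of its moves:
(1,4): L (options (0,4)(W), (1,0)(W) are all W)
(2,0): L (sole option (1,0)(W) is W)
(2,1): L (sole option (1,1)(W) is W)
(2,2): L (sole option (1,2)(W) is W)
(2,3): L (sole option (1,3)(W) is W)
(3,4): L (options (2,4)(W), (3,0)(W) are all W)
(4,0): L (sole option (3,0)(W) is W)
(4,1): L (sole option (3,1)(W) is W)
(4,2): L (sole option (3,2)(W) is W)
(4,3): L (sole option (3,3)(W) is W)
(5,4): L (options (4,4)(W), (5,0)(W) are all W)
(6,0): L (sole option (5,0)(W) is W)
(6,1): L (sole option (5,1)(W) is W)
(6,2): L (sole option (5,2)(W) is W)
(6,3): L (sole option (5,3)(W) is W)
(7,4): L (options (6,4)(W), (7,0)(W) are all W)
(8,0): L (sole option (7,0)(W) is W)
(8,1): L (sole option (7,1)(W) is W)
(8,2): L (sole option (7,2)(W) is W)
(8,3): L (sole option (7,3)(W) is W)
(9,4): L (options (8,4)(W), (9,0)(W) are all W)
Every other cell has at least one move into one of the L cells above, so it is W.
(9,2): the move to (8,2) reaches an L cell, so W
(9,4): one of the L cells justified above, so L
(4,2): one of the L cells justified above, so L

(9,2): W, (9,4): L, (4,2): L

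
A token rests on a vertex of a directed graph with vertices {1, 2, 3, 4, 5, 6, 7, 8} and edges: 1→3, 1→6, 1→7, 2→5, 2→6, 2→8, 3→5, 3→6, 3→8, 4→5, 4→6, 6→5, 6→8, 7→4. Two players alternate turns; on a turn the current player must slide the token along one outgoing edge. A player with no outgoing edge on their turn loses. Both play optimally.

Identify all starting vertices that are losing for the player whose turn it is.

Work bottom-up. With no move the player to move loses. Otherwise the position is W if at least one move leads to an L position for the opponent, and L if every move leads to a W.
Every edge goes from a vertex to one that appears earlier in the order 5, 8, 6, 3, 2, 4, 7, 1, so processing vertices in that order labels each vertex after all of its successors.
5: no outgoing edge → L
8: no outgoing edge → L
6: reaches L-position 8 → W
3: reaches L-position 8 → W
2: reaches L-position 8 → W
4: reaches L-position 5 → W
7: only reaches 4(W), which is W → L
1: reaches L-position 7 → W
Reading off the rows marked L gives the requested list; there are 3 such vertices.

5, 7, 8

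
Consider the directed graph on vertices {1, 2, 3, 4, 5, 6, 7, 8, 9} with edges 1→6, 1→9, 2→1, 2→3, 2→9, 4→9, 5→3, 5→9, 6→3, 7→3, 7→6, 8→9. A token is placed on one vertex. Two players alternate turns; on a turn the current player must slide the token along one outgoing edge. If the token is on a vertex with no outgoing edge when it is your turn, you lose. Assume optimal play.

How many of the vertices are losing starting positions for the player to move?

Use the standard recursion: the mover loses at a terminal position; elsewhere, the mover wins exactly when some move hands the opponent an L position.
Every edge goes from a vertex to one that appears earlier in the order 3, 9, 6, 1, 2, 8, 7, 4, 5, so processing vertices in that order labels each vertex after all of its successors.
3: no outgoing edge → L
9: no outgoing edge → L
6: →3(L), so W
1: →9(L), so W
2: →9(L), so W
8: →9(L), so W
7: →3(L), so W
4: →9(L), so W
5: →9(L), so W
The L vertices are 3, 9; that is 2 in all.

2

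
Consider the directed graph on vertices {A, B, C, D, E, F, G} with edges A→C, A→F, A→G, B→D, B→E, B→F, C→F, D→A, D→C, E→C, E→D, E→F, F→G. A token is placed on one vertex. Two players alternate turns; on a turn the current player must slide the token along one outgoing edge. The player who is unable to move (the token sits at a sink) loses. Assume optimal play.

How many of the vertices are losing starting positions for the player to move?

Classify positions by backward induction: terminal positions (no move available) are L. From any other position, the mover wins iff some move reaches an L.
Every edge goes from a vertex to one that appears earlier in the order G, F, C, A, D, E, B, so processing vertices in that order labels each vertex after all of its successors.
G: no outgoing edge → L
F: can move to G, which is L ⇒ W
C: the only move is to F(W), a W ⇒ L
A: can move to C, which is L ⇒ W
D: can move to C, which is L ⇒ W
E: can move to C, which is L ⇒ W
B: moves to E(W), D(W), F(W); every one is W ⇒ L
The L vertices are B, C, G; that is 3 in all.

3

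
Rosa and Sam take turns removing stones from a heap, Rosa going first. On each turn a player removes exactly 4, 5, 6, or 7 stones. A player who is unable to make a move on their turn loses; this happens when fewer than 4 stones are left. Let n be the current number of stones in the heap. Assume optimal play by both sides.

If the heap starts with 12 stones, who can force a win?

Sam wins.

Build the W/L table. Terminal = L. A non-terminal position is W if it has a move to some L; otherwise it is L.
n=0: no move → L
n=1: no move → L
n=2: no move → L
n=3: no move → L
n=4: can move to 0, which is L ⇒ W
n=5: can move to 1, which is L ⇒ W
n=6: can move to 2, which is L ⇒ W
n=7: can move to 3, which is L ⇒ W
n=8: can move to 3, which is L ⇒ W
n=9: can move to 3, which is L ⇒ W
n=10: can move to 3, which is L ⇒ W
n=11: moves to 7(W), 6(W), 5(W), 4(W); every one is W ⇒ L
n=12: moves to 8(W), 7(W), 6(W), 5(W); every one is W ⇒ L
The starting position 12 is L: whatever Rosa does, the opponent receives a W position.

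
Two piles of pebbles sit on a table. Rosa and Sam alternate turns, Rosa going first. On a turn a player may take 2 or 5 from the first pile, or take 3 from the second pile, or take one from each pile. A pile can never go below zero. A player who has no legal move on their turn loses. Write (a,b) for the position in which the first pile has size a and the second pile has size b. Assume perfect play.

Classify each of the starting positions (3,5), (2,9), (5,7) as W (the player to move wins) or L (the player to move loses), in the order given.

(3,5): W, (2,9): L, (5,7): W

Use the standard recursion: the mover loses at a terminal position; elsewhere, the mover wins exactly when some move hands the opponent an L position.
No move ever increases a pile, so every position that can arise here has a ≤ 5 and b ≤ 9; it is enough to label the cells with 0 ≤ a ≤ 5 and 0 ≤ b ≤ 9.
Every move lowers a or b (never raises either), so fill the grid row by row in increasing a, and left to right within a row: each cell's successors are then already labelled.
      b=0  b=1  b=2  b=3  b=4  b=5  b=6  b=7  b=8  b=9
a=0:    L    L    L    W    W    W    L    L    L    W
a=1:    L    W    W    W    L    L    L    W    W    W
a=2:    W    W    W    L    L    W    W    W    W    L
a=3:    W    L    L    L    W    W    W    L    L    L
a=4:    L    L    W    W    W    L    L    L    W    W
a=5:    W    W    W    W    L    L    W    W    W    W
Cells with no legal move (terminal, hence L): (0,0), (0,1), (0,2), (1,0).
The remaining L cells, each justified by listing all of its moves:
(0,6): →(0,3)(W) only, which is W, so L
(0,7): →(0,4)(W) only, which is W, so L
(0,8): →(0,5)(W) only, which is W, so L
(1,4): →(1,1)(W), (0,3)(W) — all W, so L
(1,5): →(1,2)(W), (0,4)(W) — all W, so L
(1,6): →(1,3)(W), (0,5)(W) — all W, so L
(2,3): →(0,3)(W), (2,0)(W), (1,2)(W) — all W, so L
(2,4): →(0,4)(W), (2,1)(W), (1,3)(W) — all W, so L
(2,9): →(0,9)(W), (2,6)(W), (1,8)(W) — all W, so L
(3,1): →(1,1)(W), (2,0)(W) — all W, so L
(3,2): →(1,2)(W), (2,1)(W) — all W, so L
(3,3): →(1,3)(W), (3,0)(W), (2,2)(W) — all W, so L
(3,7): →(1,7)(W), (3,4)(W), (2,6)(W) — all W, so L
(3,8): →(1,8)(W), (3,5)(W), (2,7)(W) — all W, so L
(3,9): →(1,9)(W), (3,6)(W), (2,8)(W) — all W, so L
(4,0): →(2,0)(W) only, which is W, so L
(4,1): →(2,1)(W), (3,0)(W) — all W, so L
(4,5): →(2,5)(W), (4,2)(W), (3,4)(W) — all W, so L
(4,6): →(2,6)(W), (4,3)(W), (3,5)(W) — all W, so L
(4,7): →(2,7)(W), (4,4)(W), (3,6)(W) — all W, so L
(5,4): →(3,4)(W), (0,4)(W), (5,1)(W), (4,3)(W) — all W, so L
(5,5): →(3,5)(W), (0,5)(W), (5,2)(W), (4,4)(W) — all W, so L
Every other cell has at least one move into one of the L cells above, so it is W.
(3,5): the move to (1,5) reaches an L cell, so W
(2,9): one of the L cells justified above, so L
(5,7): the move to (3,7) reaches an L cell, so W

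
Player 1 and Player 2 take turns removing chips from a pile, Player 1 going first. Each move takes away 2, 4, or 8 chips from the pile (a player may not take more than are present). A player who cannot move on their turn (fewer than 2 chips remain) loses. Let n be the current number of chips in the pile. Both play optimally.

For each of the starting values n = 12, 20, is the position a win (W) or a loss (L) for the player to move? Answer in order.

Build the W/L table. Terminal = L. A non-terminal position is W if it has a move to some L; otherwise it is L.
n=0: no move → L
n=1: no move → L
n=2: →0(L), so W
n=3: →1(L), so W
n=4: →0(L), so W
n=5: →1(L), so W
n=6: →4(W), 2(W) — all W, so L
n=7: →5(W), 3(W) — all W, so L
n=8: →6(L), so W
n=9: →7(L), so W
n=10: →6(L), so W
n=11: →7(L), so W
n=12: →10(W), 8(W), 4(W) — all W, so L
n=13: →11(W), 9(W), 5(W) — all W, so L
n=14: →12(L), so W
n=15: →13(L), so W
n=16: →12(L), so W
n=17: →13(L), so W
n=18: →16(W), 14(W), 10(W) — all W, so L
n=19: →17(W), 15(W), 11(W) — all W, so L
n=20: →18(L), so W

12: L, 20: W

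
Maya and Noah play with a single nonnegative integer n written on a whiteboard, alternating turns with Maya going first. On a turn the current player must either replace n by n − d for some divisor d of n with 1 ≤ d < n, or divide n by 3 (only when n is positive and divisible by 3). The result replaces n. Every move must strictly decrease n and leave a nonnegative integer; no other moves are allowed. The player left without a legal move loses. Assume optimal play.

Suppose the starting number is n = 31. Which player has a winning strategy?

Label each position W (a win for the player to move) or L (a loss). A position with no legal move is L; any other position is W exactly when some move reaches an L, and L when every move reaches a W.
n=0: no move → L
n=1: no move → L
n=2: can move to 1, which is L ⇒ W
n=3: can move to 1, which is L ⇒ W
n=4: moves to 2(W), 3(W); every one is W ⇒ L
n=5: can move to 4, which is L ⇒ W
n=6: can move to 4, which is L ⇒ W
n=7: the only move is to 6(W), a W ⇒ L
n=8: can move to 4, which is L ⇒ W
n=9: moves to 3(W), 6(W), 8(W); every one is W ⇒ L
n=10: can move to 9, which is L ⇒ W
n=11: the only move is to 10(W), a W ⇒ L
n=12: can move to 4, which is L ⇒ W
n=13: the only move is to 12(W), a W ⇒ L
n=14: can move to 7, which is L ⇒ W
n=15: moves to 5(W), 10(W), 12(W), 14(W); every one is W ⇒ L
n=16: can move to 15, which is L ⇒ W
n=17: the only move is to 16(W), a W ⇒ L
n=18: can move to 9, which is L ⇒ W
n=19: the only move is to 18(W), a W ⇒ L
n=20: can move to 15, which is L ⇒ W
n=21: can move to 7, which is L ⇒ W
n=22: can move to 11, which is L ⇒ W
n=23: the only move is to 22(W), a W ⇒ L
n=24: can move to 23, which is L ⇒ W
n=25: moves to 20(W), 24(W); every one is W ⇒ L
n=26: can move to 13, which is L ⇒ W
n=27: can move to 9, which is L ⇒ W
n=28: moves to 14(W), 21(W), 24(W), 26(W), 27(W); every one is W ⇒ L
n=29: can move to 28, which is L ⇒ W
n=30: can move to 15, which is L ⇒ W
n=31: the only move is to 30(W), a W ⇒ L
The starting position 31 is L: whatever Maya does, the opponent receives a W position.

Noah wins.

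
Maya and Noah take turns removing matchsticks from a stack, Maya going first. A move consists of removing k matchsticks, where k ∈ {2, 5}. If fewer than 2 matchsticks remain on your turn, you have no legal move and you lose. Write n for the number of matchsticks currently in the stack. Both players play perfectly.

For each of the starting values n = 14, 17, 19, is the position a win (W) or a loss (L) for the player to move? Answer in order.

Work bottom-up. With no move the player to move loses. Otherwise the position is W if at least one move leads to an L position for the opponent, and L if every move leads to a W.
n=0: no move → L
n=1: no move → L
n=2: can move to 0, which is L ⇒ W
n=3: can move to 1, which is L ⇒ W
n=4: the only move is to 2(W), a W ⇒ L
n=5: can move to 0, which is L ⇒ W
n=6: can move to 4, which is L ⇒ W
n=7: moves to 5(W), 2(W); every one is W ⇒ L
n=8: moves to 6(W), 3(W); every one is W ⇒ L
n=9: can move to 7, which is L ⇒ W
n=10: can move to 8, which is L ⇒ W
n=11: moves to 9(W), 6(W); every one is W ⇒ L
n=12: can move to 7, which is L ⇒ W
n=13: can move to 11, which is L ⇒ W
n=14: moves to 12(W), 9(W); every one is W ⇒ L
n=15: moves to 13(W), 10(W); every one is W ⇒ L
n=16: can move to 14, which is L ⇒ W
n=17: can move to 15, which is L ⇒ W
n=18: moves to 16(W), 13(W); every one is W ⇒ L
n=19: can move to 14, which is L ⇒ W

14: L, 17: W, 19: W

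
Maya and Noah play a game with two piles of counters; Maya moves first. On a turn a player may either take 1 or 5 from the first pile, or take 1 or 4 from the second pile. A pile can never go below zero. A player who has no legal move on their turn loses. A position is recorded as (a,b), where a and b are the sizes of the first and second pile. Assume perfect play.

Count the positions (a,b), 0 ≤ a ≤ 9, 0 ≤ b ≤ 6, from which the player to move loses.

Compute win/loss labels from the base case upward. A position with no move is L. Any other position is W if it can reach an L in one move, else L.
Every move lowers a or b (never raises either), so fill the grid row by row in increasing a, and left to right within a row: each cell's successors are then already labelled.
      b=0  b=1  b=2  b=3  b=4  b=5  b=6
a=0:    L    W    L    W    W    L    W
a=1:    W    L    W    L    W    W    L
a=2:    L    W    L    W    W    L    W
a=3:    W    L    W    L    W    W    L
a=4:    L    W    L    W    W    L    W
a=5:    W    L    W    L    W    W    L
a=6:    L    W    L    W    W    L    W
a=7:    W    L    W    L    W    W    L
a=8:    L    W    L    W    W    L    W
a=9:    W    L    W    L    W    W    L
Cells with no legal move (terminal, hence L): (0,0).
The remaining L cells, each justified by listing all of its moves:
(0,2): L (sole option (0,1)(W) is W)
(0,5): L (options (0,4)(W), (0,1)(W) are all W)
(1,1): L (options (0,1)(W), (1,0)(W) are all W)
(1,3): L (options (0,3)(W), (1,2)(W) are all W)
(1,6): L (options (0,6)(W), (1,5)(W), (1,2)(W) are all W)
(2,0): L (sole option (1,0)(W) is W)
(2,2): L (options (1,2)(W), (2,1)(W) are all W)
(2,5): L (options (1,5)(W), (2,4)(W), (2,1)(W) are all W)
(3,1): L (options (2,1)(W), (3,0)(W) are all W)
(3,3): L (options (2,3)(W), (3,2)(W) are all W)
(3,6): L (options (2,6)(W), (3,5)(W), (3,2)(W) are all W)
(4,0): L (sole option (3,0)(W) is W)
(4,2): L (options (3,2)(W), (4,1)(W) are all W)
(4,5): L (options (3,5)(W), (4,4)(W), (4,1)(W) are all W)
(5,1): L (options (4,1)(W), (0,1)(W), (5,0)(W) are all W)
(5,3): L (options (4,3)(W), (0,3)(W), (5,2)(W) are all W)
(5,6): L (options (4,6)(W), (0,6)(W), (5,5)(W), (5,2)(W) are all W)
(6,0): L (options (5,0)(W), (1,0)(W) are all W)
(6,2): L (options (5,2)(W), (1,2)(W), (6,1)(W) are all W)
(6,5): L (options (5,5)(W), (1,5)(W), (6,4)(W), (6,1)(W) are all W)
(7,1): L (options (6,1)(W), (2,1)(W), (7,0)(W) are all W)
(7,3): L (options (6,3)(W), (2,3)(W), (7,2)(W) are all W)
(7,6): L (options (6,6)(W), (2,6)(W), (7,5)(W), (7,2)(W) are all W)
(8,0): L (options (7,0)(W), (3,0)(W) are all W)
(8,2): L (options (7,2)(W), (3,2)(W), (8,1)(W) are all W)
(8,5): L (options (7,5)(W), (3,5)(W), (8,4)(W), (8,1)(W) are all W)
(9,1): L (options (8,1)(W), (4,1)(W), (9,0)(W) are all W)
(9,3): L (options (8,3)(W), (4,3)(W), (9,2)(W) are all W)
(9,6): L (options (8,6)(W), (4,6)(W), (9,5)(W), (9,2)(W) are all W)
Every other cell has at least one move into one of the L cells above, so it is W.
L cells per row: a=0: 3, a=1: 3, a=2: 3, a=3: 3, a=4: 3, a=5: 3, a=6: 3, a=7: 3, a=8: 3, a=9: 3; total 30.

30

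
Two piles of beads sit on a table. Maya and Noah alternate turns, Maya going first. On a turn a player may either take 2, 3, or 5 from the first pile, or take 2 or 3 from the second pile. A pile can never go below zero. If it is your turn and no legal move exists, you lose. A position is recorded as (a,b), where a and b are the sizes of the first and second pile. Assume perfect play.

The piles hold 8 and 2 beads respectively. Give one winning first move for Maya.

Use the standard recursion: the mover loses at a terminal position; elsewhere, the mover wins exactly when some move hands the opponent an L position.
No move ever increases a pile, so every position that can arise here has a ≤ 8 and b ≤ 2; it is enough to label the cells with 0 ≤ a ≤ 8 and 0 ≤ b ≤ 2.
Every move lowers a or b (never raises either), so fill the grid row by row in increasing a, and left to right within a row: each cell's successors are then already labelled.
      b=0  b=1  b=2
a=0:    L    L    W
a=1:    L    L    W
a=2:    W    W    L
a=3:    W    W    L
a=4:    W    W    W
a=5:    W    W    W
a=6:    W    W    W
a=7:    L    L    W
a=8:    L    L    W
Cells with no legal move (terminal, hence L): (0,0), (0,1), (1,0), (1,1).
The remaining L cells, each justified by listing all of its moves:
(2,2): moves to (0,2)(W), (2,0)(W); every one is W ⇒ L
(3,2): moves to (1,2)(W), (0,2)(W), (3,0)(W); every one is W ⇒ L
(7,0): moves to (5,0)(W), (4,0)(W), (2,0)(W); every one is W ⇒ L
(7,1): moves to (5,1)(W), (4,1)(W), (2,1)(W); every one is W ⇒ L
(8,0): moves to (6,0)(W), (5,0)(W), (3,0)(W); every one is W ⇒ L
(8,1): moves to (6,1)(W), (5,1)(W), (3,1)(W); every one is W ⇒ L
Every other cell has at least one move into one of the L cells above, so it is W.
From (8,2), the L positions reachable in one move are: (3,2), (8,0). Any move reaching one of these is winning.

Move to (3,2).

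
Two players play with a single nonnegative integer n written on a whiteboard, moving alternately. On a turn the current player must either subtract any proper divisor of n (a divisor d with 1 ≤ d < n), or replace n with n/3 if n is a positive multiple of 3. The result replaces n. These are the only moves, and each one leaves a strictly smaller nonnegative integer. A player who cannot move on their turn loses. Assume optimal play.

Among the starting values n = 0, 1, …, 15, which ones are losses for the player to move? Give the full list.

Use the standard recursion: the mover loses at a terminal position; elsewhere, the mover wins exactly when some move hands the opponent an L position.
n=0: no move → L
n=1: no move → L
n=2: W (go to 1, an L position)
n=3: W (go to 1, an L position)
n=4: L (options 2(W), 3(W) are all W)
n=5: W (go to 4, an L position)
n=6: W (go to 4, an L position)
n=7: L (sole option 6(W) is W)
n=8: W (go to 4, an L position)
n=9: L (options 3(W), 6(W), 8(W) are all W)
n=10: W (go to 9, an L position)
n=11: L (sole option 10(W) is W)
n=12: W (go to 4, an L position)
n=13: L (sole option 12(W) is W)
n=14: W (go to 7, an L position)
n=15: L (options 5(W), 10(W), 12(W), 14(W) are all W)
Reading off the rows marked L gives the requested list; there are 8 such values of n.

0, 1, 4, 7, 9, 11, 13, 15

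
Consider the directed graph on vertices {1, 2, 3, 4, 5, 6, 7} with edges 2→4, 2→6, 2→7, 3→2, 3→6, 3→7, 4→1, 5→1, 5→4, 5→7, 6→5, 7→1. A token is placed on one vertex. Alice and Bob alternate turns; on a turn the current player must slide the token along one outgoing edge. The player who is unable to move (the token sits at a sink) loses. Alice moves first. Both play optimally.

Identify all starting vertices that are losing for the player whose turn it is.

Work bottom-up. With no move the player to move loses. Otherwise the position is W if at least one move leads to an L position for the opponent, and L if every move leads to a W.
Every edge goes from a vertex to one that appears earlier in the order 1, 4, 7, 5, 6, 2, 3, so processing vertices in that order labels each vertex after all of its successors.
1: no outgoing edge → L
4: can move to 1, which is L ⇒ W
7: can move to 1, which is L ⇒ W
5: can move to 1, which is L ⇒ W
6: the only move is to 5(W), a W ⇒ L
2: can move to 6, which is L ⇒ W
3: can move to 6, which is L ⇒ W
Reading off the rows marked L gives the requested list; there are 2 such vertices.

1, 6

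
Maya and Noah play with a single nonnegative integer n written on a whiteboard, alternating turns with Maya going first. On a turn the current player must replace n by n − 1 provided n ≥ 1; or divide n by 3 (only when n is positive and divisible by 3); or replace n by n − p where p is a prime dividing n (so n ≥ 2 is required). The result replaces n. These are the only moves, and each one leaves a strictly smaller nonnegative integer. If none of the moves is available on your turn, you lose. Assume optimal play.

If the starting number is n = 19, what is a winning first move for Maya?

Move to 0.

Use the standard recursion: the mover loses at a terminal position; elsewhere, the mover wins exactly when some move hands the opponent an L position.
n=0: no move → L
n=1: →0(L), so W
n=2: →0(L), so W
n=3: →0(L), so W
n=4: →2(W), 3(W) — all W, so L
n=5: →0(L), so W
n=6: →4(L), so W
n=7: →0(L), so W
n=8: →6(W), 7(W) — all W, so L
n=9: →8(L), so W
n=10: →8(L), so W
n=11: →0(L), so W
n=12: →4(L), so W
n=13: →0(L), so W
n=14: →7(W), 12(W), 13(W) — all W, so L
n=15: →14(L), so W
n=16: →14(L), so W
n=17: →0(L), so W
n=18: →6(W), 15(W), 16(W), 17(W) — all W, so L
n=19: →0(L), so W
From 19, the L positions reachable in one move are: 0, 18. Any move reaching one of these is winning.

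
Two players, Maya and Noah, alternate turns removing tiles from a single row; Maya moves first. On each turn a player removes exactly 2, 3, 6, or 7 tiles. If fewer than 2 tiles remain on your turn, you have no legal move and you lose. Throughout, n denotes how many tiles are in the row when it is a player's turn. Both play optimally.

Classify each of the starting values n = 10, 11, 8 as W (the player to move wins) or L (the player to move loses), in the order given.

10: L, 11: W, 8: W

Build the W/L table. Terminal = L. A non-terminal position is W if it has a move to some L; otherwise it is L.
n=0: no move → L
n=1: no move → L
n=2: reaches L-position 0 → W
n=3: reaches L-position 1 → W
n=4: reaches L-position 1 → W
n=5: only reaches 3(W), 2(W), all W → L
n=6: reaches L-position 0 → W
n=7: reaches L-position 5 → W
n=8: reaches L-position 5 → W
n=9: only reaches 7(W), 6(W), 3(W), 2(W), all W → L
n=10: only reaches 8(W), 7(W), 4(W), 3(W), all W → L
n=11: reaches L-position 9 → W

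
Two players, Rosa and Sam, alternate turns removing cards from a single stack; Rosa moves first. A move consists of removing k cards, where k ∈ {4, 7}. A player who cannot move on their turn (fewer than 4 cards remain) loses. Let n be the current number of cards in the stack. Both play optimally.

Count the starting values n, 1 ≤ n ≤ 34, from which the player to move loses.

13

Positions with no move are L. A position that does have a move is losing for the player to move precisely when every available move leads to a winning position for the opponent. Fill in the labels:
n=0: no move → L
n=1: no move → L
n=2: no move → L
n=3: no move → L
n=4: reaches L-position 0 → W
n=5: reaches L-position 1 → W
n=6: reaches L-position 2 → W
n=7: reaches L-position 3 → W
n=8: reaches L-position 1 → W
n=9: reaches L-position 2 → W
n=10: reaches L-position 3 → W
n=11: only reaches 7(W), 4(W), all W → L
n=12: only reaches 8(W), 5(W), all W → L
n=13: only reaches 9(W), 6(W), all W → L
n=14: only reaches 10(W), 7(W), all W → L
n=15: reaches L-position 11 → W
n=16: reaches L-position 12 → W
n=17: reaches L-position 13 → W
n=18: reaches L-position 14 → W
n=19: reaches L-position 12 → W
n=20: reaches L-position 13 → W
n=21: reaches L-position 14 → W
n=22: only reaches 18(W), 15(W), all W → L
n=23: only reaches 19(W), 16(W), all W → L
n=24: only reaches 20(W), 17(W), all W → L
n=25: only reaches 21(W), 18(W), all W → L
n=26: reaches L-position 22 → W
n=27: reaches L-position 23 → W
n=28: reaches L-position 24 → W
n=29: reaches L-position 25 → W
n=30: reaches L-position 23 → W
n=31: reaches L-position 24 → W
n=32: reaches L-position 25 → W
n=33: only reaches 29(W), 26(W), all W → L
n=34: only reaches 30(W), 27(W), all W → L
L entries with 1 ≤ n ≤ 34 (n=0 is outside the asked range and is not counted): n = 1, 2, 3, 11, 12, 13, 14, 22, 23, 24, 25, 33, 34; that makes 13.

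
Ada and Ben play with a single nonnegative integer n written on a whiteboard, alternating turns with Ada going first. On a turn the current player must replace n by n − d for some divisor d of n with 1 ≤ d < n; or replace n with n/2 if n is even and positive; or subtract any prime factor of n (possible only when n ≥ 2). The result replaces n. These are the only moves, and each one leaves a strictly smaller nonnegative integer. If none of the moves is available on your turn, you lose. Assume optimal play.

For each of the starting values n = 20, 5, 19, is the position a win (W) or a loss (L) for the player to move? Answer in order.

Work bottom-up. With no move the player to move loses. Otherwise the position is W if at least one move leads to an L position for the opponent, and L if every move leads to a W.
n=0: no move → L
n=1: no move → L
n=2: →0(L), so W
n=3: →0(L), so W
n=4: →2(W), 3(W) — all W, so L
n=5: →0(L), so W
n=6: →4(L), so W
n=7: →0(L), so W
n=8: →4(L), so W
n=9: →6(W), 8(W) — all W, so L
n=10: →9(L), so W
n=11: →0(L), so W
n=12: →9(L), so W
n=13: →0(L), so W
n=14: →7(W), 12(W), 13(W) — all W, so L
n=15: →14(L), so W
n=16: →14(L), so W
n=17: →0(L), so W
n=18: →9(L), so W
n=19: →0(L), so W
n=20: →10(W), 15(W), 16(W), 18(W), 19(W) — all W, so L

20: L, 5: W, 19: W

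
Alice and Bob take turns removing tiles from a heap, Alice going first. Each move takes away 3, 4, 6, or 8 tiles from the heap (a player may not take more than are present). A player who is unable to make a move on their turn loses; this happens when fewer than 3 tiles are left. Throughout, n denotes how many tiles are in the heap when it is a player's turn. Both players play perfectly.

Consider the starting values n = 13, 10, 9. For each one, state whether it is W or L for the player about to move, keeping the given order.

13: L, 10: W, 9: W

Classify positions by backward induction: terminal positions (no move available) are L. From any other position, the mover wins iff some move reaches an L.
n=0: no move → L
n=1: no move → L
n=2: no move → L
n=3: W (go to 0, an L position)
n=4: W (go to 1, an L position)
n=5: W (go to 2, an L position)
n=6: W (go to 2, an L position)
n=7: W (go to 1, an L position)
n=8: W (go to 2, an L position)
n=9: W (go to 1, an L position)
n=10: W (go to 2, an L position)
n=11: L (options 8(W), 7(W), 5(W), 3(W) are all W)
n=12: L (options 9(W), 8(W), 6(W), 4(W) are all W)
n=13: L (options 10(W), 9(W), 7(W), 5(W) are all W)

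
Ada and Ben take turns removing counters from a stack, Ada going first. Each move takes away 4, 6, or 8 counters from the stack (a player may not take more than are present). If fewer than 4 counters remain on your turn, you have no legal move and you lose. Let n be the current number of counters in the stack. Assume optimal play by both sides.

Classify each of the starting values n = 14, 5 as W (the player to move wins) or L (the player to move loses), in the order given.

14: L, 5: W

Compute win/loss labels from the base case upward. A position with no move is L. Any other position is W if it can reach an L in one move, else L.
n=0: no move → L
n=1: no move → L
n=2: no move → L
n=3: no move → L
n=4: can move to 0, which is L ⇒ W
n=5: can move to 1, which is L ⇒ W
n=6: can move to 2, which is L ⇒ W
n=7: can move to 3, which is L ⇒ W
n=8: can move to 2, which is L ⇒ W
n=9: can move to 3, which is L ⇒ W
n=10: can move to 2, which is L ⇒ W
n=11: can move to 3, which is L ⇒ W
n=12: moves to 8(W), 6(W), 4(W); every one is W ⇒ L
n=13: moves to 9(W), 7(W), 5(W); every one is W ⇒ L
n=14: moves to 10(W), 8(W), 6(W); every one is W ⇒ L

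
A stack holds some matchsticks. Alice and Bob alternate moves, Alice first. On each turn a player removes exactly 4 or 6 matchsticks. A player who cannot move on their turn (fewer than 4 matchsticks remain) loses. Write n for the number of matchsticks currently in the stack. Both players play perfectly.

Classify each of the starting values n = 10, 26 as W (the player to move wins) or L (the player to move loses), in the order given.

10: L, 26: W

Compute win/loss labels from the base case upward. A position with no move is L. Any other position is W if it can reach an L in one move, else L.
n=0: no move → L
n=1: no move → L
n=2: no move → L
n=3: no move → L
n=4: reaches L-position 0 → W
n=5: reaches L-position 1 → W
n=6: reaches L-position 2 → W
n=7: reaches L-position 3 → W
n=8: reaches L-position 2 → W
n=9: reaches L-position 3 → W
n=10: only reaches 6(W), 4(W), all W → L
n=11: only reaches 7(W), 5(W), all W → L
n=12: only reaches 8(W), 6(W), all W → L
n=13: only reaches 9(W), 7(W), all W → L
n=14: reaches L-position 10 → W
n=15: reaches L-position 11 → W
n=16: reaches L-position 12 → W
n=17: reaches L-position 13 → W
n=18: reaches L-position 12 → W
n=19: reaches L-position 13 → W
n=20: only reaches 16(W), 14(W), all W → L
n=21: only reaches 17(W), 15(W), all W → L
n=22: only reaches 18(W), 16(W), all W → L
n=23: only reaches 19(W), 17(W), all W → L
n=24: reaches L-position 20 → W
n=25: reaches L-position 21 → W
n=26: reaches L-position 22 → W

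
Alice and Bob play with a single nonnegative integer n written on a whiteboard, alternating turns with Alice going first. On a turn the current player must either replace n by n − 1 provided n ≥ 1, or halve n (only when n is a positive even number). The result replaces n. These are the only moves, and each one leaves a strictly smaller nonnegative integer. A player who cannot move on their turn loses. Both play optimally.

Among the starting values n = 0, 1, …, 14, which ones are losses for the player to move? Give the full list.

Label each position W (a win for the player to move) or L (a loss). A position with no legal move is L; any other position is W exactly when some move reaches an L, and L when every move reaches a W.
n=0: no move → L
n=1: →0(L), so W
n=2: →1(W) only, which is W, so L
n=3: →2(L), so W
n=4: →2(L), so W
n=5: →4(W) only, which is W, so L
n=6: →5(L), so W
n=7: →6(W) only, which is W, so L
n=8: →7(L), so W
n=9: →8(W) only, which is W, so L
n=10: →5(L), so W
n=11: →10(W) only, which is W, so L
n=12: →11(L), so W
n=13: →12(W) only, which is W, so L
n=14: →7(L), so W
Reading off the rows marked L gives the requested list; there are 7 such values of n.

0, 2, 5, 7, 9, 11, 13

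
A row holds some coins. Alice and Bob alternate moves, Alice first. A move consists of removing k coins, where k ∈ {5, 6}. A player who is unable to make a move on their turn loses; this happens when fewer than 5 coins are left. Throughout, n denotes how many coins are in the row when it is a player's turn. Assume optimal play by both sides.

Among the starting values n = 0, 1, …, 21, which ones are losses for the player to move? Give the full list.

0, 1, 2, 3, 4, 11, 12, 13, 14, 15

Label each position W (a win for the player to move) or L (a loss). A position with no legal move is L; any other position is W exactly when some move reaches an L, and L when every move reaches a W.
n=0: no move → L
n=1: no move → L
n=2: no move → L
n=3: no move → L
n=4: no move → L
n=5: can move to 0, which is L ⇒ W
n=6: can move to 1, which is L ⇒ W
n=7: can move to 2, which is L ⇒ W
n=8: can move to 3, which is L ⇒ W
n=9: can move to 4, which is L ⇒ W
n=10: can move to 4, which is L ⇒ W
n=11: moves to 6(W), 5(W); every one is W ⇒ L
n=12: moves to 7(W), 6(W); every one is W ⇒ L
n=13: moves to 8(W), 7(W); every one is W ⇒ L
n=14: moves to 9(W), 8(W); every one is W ⇒ L
n=15: moves to 10(W), 9(W); every one is W ⇒ L
n=16: can move to 11, which is L ⇒ W
n=17: can move to 12, which is L ⇒ W
n=18: can move to 13, which is L ⇒ W
n=19: can move to 14, which is L ⇒ W
n=20: can move to 15, which is L ⇒ W
n=21: can move to 15, which is L ⇒ W
The losing starting values of n are exactly the entries labelled L in this table (10 of them).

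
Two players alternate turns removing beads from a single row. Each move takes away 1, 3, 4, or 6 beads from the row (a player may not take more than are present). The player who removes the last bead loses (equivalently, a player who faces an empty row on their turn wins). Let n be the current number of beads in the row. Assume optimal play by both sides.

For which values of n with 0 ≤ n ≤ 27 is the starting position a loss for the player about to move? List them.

1, 3, 8, 10, 15, 17, 22, 24

Positions with no move are W. A position that does have a move is losing for the player to move precisely when every available move leads to a winning position for the opponent. Fill in the labels:
n=0: no move; the opponent has just taken the last bead and therefore loses → W
n=1: only reaches 0(W), which is W → L
n=2: reaches L-position 1 → W
n=3: only reaches 2(W), 0(W), all W → L
n=4: reaches L-position 3 → W
n=5: reaches L-position 1 → W
n=6: reaches L-position 3 → W
n=7: reaches L-position 3 → W
n=8: only reaches 7(W), 5(W), 4(W), 2(W), all W → L
n=9: reaches L-position 8 → W
n=10: only reaches 9(W), 7(W), 6(W), 4(W), all W → L
n=11: reaches L-position 10 → W
n=12: reaches L-position 8 → W
n=13: reaches L-position 10 → W
n=14: reaches L-position 10 → W
n=15: only reaches 14(W), 12(W), 11(W), 9(W), all W → L
n=16: reaches L-position 15 → W
n=17: only reaches 16(W), 14(W), 13(W), 11(W), all W → L
n=18: reaches L-position 17 → W
n=19: reaches L-position 15 → W
n=20: reaches L-position 17 → W
n=21: reaches L-position 17 → W
n=22: only reaches 21(W), 19(W), 18(W), 16(W), all W → L
n=23: reaches L-position 22 → W
n=24: only reaches 23(W), 21(W), 20(W), 18(W), all W → L
n=25: reaches L-position 24 → W
n=26: reaches L-position 22 → W
n=27: reaches L-position 24 → W
Reading off the rows marked L gives the requested list; there are 8 such values of n.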